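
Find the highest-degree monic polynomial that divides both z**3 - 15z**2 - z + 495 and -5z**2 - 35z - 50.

Repeated division with remainder:
  z**3 - 15z**2 - z + 495 = (-(1/5)z + 22/5)(-5z**2 - 35z - 50) + (143z + 715)
  -5z**2 - 35z - 50 = (-(5/143)z - 10/143)(143z + 715) + (0)
Last nonzero remainder: 143z + 715. Dividing through by 143 gives the monic gcd z + 5.

z + 5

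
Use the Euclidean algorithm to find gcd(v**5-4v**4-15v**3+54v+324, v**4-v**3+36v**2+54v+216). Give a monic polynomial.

Euclidean algorithm in ℚ[v]:
  v**5-4v**4-15v**3+54v+324 = (v-3)(v**4-v**3+36v**2+54v+216) + (-54v**3+54v**2+972)
  v**4-v**3+36v**2+54v+216 = (-(1/54)v)(-54v**3+54v**2+972) + (36v**2+72v+216)
  -54v**3+54v**2+972 = (-(3/2)v+9/2)(36v**2+72v+216) + (0)
Last nonzero remainder: 36v**2+72v+216. Dividing through by 36 gives the monic gcd v**2+2v+6.

v**2+2v+6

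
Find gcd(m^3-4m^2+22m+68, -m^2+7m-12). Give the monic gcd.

1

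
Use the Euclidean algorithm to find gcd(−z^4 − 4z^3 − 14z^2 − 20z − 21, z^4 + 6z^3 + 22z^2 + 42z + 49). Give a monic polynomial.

z^2 + 2z + 7

By polynomial division,
  −z^4 − 4z^3 − 14z^2 − 20z − 21 = (−1)(z^4 + 6z^3 + 22z^2 + 42z + 49) + (2z^3 + 8z^2 + 22z + 28)
  z^4 + 6z^3 + 22z^2 + 42z + 49 = ((1/2)z + 1)(2z^3 + 8z^2 + 22z + 28) + (3z^2 + 6z + 21)
  2z^3 + 8z^2 + 22z + 28 = ((2/3)z + 4/3)(3z^2 + 6z + 21) + (0)
Last nonzero remainder: 3z^2 + 6z + 21. Dividing through by 3 gives the monic gcd z^2 + 2z + 7.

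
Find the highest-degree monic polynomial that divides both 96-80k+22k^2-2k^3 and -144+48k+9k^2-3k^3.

By polynomial division,
  -2k^3+22k^2-80k+96 = (2/3)(-3k^3+9k^2+48k-144) + (16k^2-112k+192)
  -3k^3+9k^2+48k-144 = (-(3/16)k-3/4)(16k^2-112k+192) + (0)
Last nonzero remainder: 16k^2-112k+192. Dividing through by 16 gives the monic gcd k^2-7k+12.

12-7k+k^2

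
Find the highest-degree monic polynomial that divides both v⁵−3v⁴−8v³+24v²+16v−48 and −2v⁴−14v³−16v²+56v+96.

v²−4

Repeated division with remainder:
  v⁵−3v⁴−8v³+24v²+16v−48 = (−(1/2)v+5)(−2v⁴−14v³−16v²+56v+96) + (54v³+132v²−216v−528)
  −2v⁴−14v³−16v²+56v+96 = (−(1/27)v−41/243)(54v³+132v²−216v−528) + (−(140/81)v²+560/81)
  54v³+132v²−216v−528 = (−(2187/70)v−2673/35)(−(140/81)v²+560/81) + (0)
Last nonzero remainder: −(140/81)v²+560/81. Dividing through by −140/81 gives the monic gcd v²−4.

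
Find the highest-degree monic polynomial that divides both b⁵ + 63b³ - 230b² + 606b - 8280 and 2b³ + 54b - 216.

b² + 3b + 36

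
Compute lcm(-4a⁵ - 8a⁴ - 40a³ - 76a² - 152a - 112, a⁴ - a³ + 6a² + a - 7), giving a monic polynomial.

a⁶ + a⁵ + 8a⁴ + 9a³ + 19a² - 10a - 28

By polynomial division,
  -4a⁵ - 8a⁴ - 40a³ - 76a² - 152a - 112 = (-4a - 12)(a⁴ - a³ + 6a² + a - 7) + (-28a³ - 168a - 196)
  a⁴ - a³ + 6a² + a - 7 = (-(1/28)a + 1/28)(-28a³ - 168a - 196) + (0)
Last nonzero remainder: -28a³ - 168a - 196. Dividing through by -28 gives the monic gcd a³ + 6a + 7.
Then lcm(f, g) = f·g / gcd(f, g); expanding and making the result monic gives the answer.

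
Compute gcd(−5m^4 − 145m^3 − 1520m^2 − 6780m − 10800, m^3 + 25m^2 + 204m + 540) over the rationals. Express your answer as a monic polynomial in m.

Repeated division with remainder:
  −5m^4 − 145m^3 − 1520m^2 − 6780m − 10800 = (−5m − 20)(m^3 + 25m^2 + 204m + 540) + (0)
The last nonzero remainder m^3 + 25m^2 + 204m + 540 is already monic.

m^3 + 25m^2 + 204m + 540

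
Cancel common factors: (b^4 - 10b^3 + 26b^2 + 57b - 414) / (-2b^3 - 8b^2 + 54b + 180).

By polynomial division,
  b^4 - 10b^3 + 26b^2 + 57b - 414 = (-(1/2)b + 7)(-2b^3 - 8b^2 + 54b + 180) + (109b^2 - 231b - 1674)
  -2b^3 - 8b^2 + 54b + 180 = (-(2/109)b - 1334/11881)(109b^2 - 231b - 1674) + (-(31512/11881)b - 94536/11881)
  109b^2 - 231b - 1674 = (-(1295029/31512)b + 1104933/5252)(-(31512/11881)b - 94536/11881) + (0)
Last nonzero remainder: -(31512/11881)b - 94536/11881. Dividing through by -31512/11881 gives the monic gcd b + 3.
Cancel b + 3 from numerator and denominator to get the reduced form.

(-b^3 + 13b^2 - 65b + 138)/(2b^2 + 2b - 60)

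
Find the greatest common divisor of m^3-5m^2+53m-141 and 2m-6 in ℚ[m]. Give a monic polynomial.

m-3

By polynomial division,
  m^3-5m^2+53m-141 = ((1/2)m^2-m+47/2)(2m-6) + (0)
Last nonzero remainder: 2m-6. Dividing through by 2 gives the monic gcd m-3.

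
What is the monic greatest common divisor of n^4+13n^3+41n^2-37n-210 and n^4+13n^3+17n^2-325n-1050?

n^2+12n+35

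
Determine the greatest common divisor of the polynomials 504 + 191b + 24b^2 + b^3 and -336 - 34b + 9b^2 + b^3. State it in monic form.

56 + 15b + b^2

Apply the Euclidean algorithm:
  b^3 + 24b^2 + 191b + 504 = (b^3 + 9b^2 - 34b - 336) + (15b^2 + 225b + 840)
  b^3 + 9b^2 - 34b - 336 = ((1/15)b - 2/5)(15b^2 + 225b + 840) + (0)
Last nonzero remainder: 15b^2 + 225b + 840. Dividing through by 15 gives the monic gcd b^2 + 15b + 56.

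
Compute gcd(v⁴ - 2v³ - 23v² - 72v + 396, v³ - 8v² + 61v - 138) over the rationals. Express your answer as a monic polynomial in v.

v - 3

Apply the Euclidean algorithm:
  v⁴ - 2v³ - 23v² - 72v + 396 = (v + 6)(v³ - 8v² + 61v - 138) + (-36v² - 300v + 1224)
  v³ - 8v² + 61v - 138 = (-(1/36)v + 49/108)(-36v² - 300v + 1224) + ((2080/9)v - 2080/3)
  -36v² - 300v + 1224 = (-(81/520)v - 459/260)((2080/9)v - 2080/3) + (0)
Last nonzero remainder: (2080/9)v - 2080/3. Dividing through by 2080/9 gives the monic gcd v - 3.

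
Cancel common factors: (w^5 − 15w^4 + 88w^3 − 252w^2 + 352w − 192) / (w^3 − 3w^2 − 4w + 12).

(w^3 − 10w^2 + 32w − 32)/(w + 2)

By polynomial division,
  w^5 − 15w^4 + 88w^3 − 252w^2 + 352w − 192 = (w^2 − 12w + 56)(w^3 − 3w^2 − 4w + 12) + (−144w^2 + 720w − 864)
  w^3 − 3w^2 − 4w + 12 = (−(1/144)w − 1/72)(−144w^2 + 720w − 864) + (0)
Last nonzero remainder: −144w^2 + 720w − 864. Dividing through by −144 gives the monic gcd w^2 − 5w + 6.
Cancel w^2 − 5w + 6 from numerator and denominator to get the reduced form.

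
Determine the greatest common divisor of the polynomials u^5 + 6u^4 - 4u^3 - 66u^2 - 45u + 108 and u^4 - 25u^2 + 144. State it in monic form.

Apply the Euclidean algorithm:
  u^5 + 6u^4 - 4u^3 - 66u^2 - 45u + 108 = (u + 6)(u^4 - 25u^2 + 144) + (21u^3 + 84u^2 - 189u - 756)
  u^4 - 25u^2 + 144 = ((1/21)u - 4/21)(21u^3 + 84u^2 - 189u - 756) + (0)
Last nonzero remainder: 21u^3 + 84u^2 - 189u - 756. Dividing through by 21 gives the monic gcd u^3 + 4u^2 - 9u - 36.

u^3 + 4u^2 - 9u - 36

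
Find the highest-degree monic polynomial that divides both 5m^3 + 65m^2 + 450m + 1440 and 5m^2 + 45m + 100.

By polynomial division,
  5m^3 + 65m^2 + 450m + 1440 = (m + 4)(5m^2 + 45m + 100) + (170m + 1040)
  5m^2 + 45m + 100 = ((1/34)m + 49/578)(170m + 1040) + (3420/289)
  170m + 1040 = ((4913/342)m + 15028/171)(3420/289) + (0)
The last nonzero remainder is the constant 3420/289, so the polynomials are coprime and gcd = 1.

1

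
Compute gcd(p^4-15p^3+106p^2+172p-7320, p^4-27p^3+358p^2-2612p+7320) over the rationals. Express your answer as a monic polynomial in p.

Euclidean algorithm in ℚ[p]:
  p^4-15p^3+106p^2+172p-7320 = (p^4-27p^3+358p^2-2612p+7320) + (12p^3-252p^2+2784p-14640)
  p^4-27p^3+358p^2-2612p+7320 = ((1/12)p-1/2)(12p^3-252p^2+2784p-14640) + (0)
Last nonzero remainder: 12p^3-252p^2+2784p-14640. Dividing through by 12 gives the monic gcd p^3-21p^2+232p-1220.

p^3-21p^2+232p-1220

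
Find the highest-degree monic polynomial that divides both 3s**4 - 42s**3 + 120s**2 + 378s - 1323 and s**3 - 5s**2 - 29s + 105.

Apply the Euclidean algorithm:
  3s**4 - 42s**3 + 120s**2 + 378s - 1323 = (3s - 27)(s**3 - 5s**2 - 29s + 105) + (72s**2 - 720s + 1512)
  s**3 - 5s**2 - 29s + 105 = ((1/72)s + 5/72)(72s**2 - 720s + 1512) + (0)
Last nonzero remainder: 72s**2 - 720s + 1512. Dividing through by 72 gives the monic gcd s**2 - 10s + 21.

s**2 - 10s + 21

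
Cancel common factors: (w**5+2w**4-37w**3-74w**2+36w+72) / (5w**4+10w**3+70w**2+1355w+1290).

By polynomial division,
  w**5+2w**4-37w**3-74w**2+36w+72 = ((1/5)w)(5w**4+10w**3+70w**2+1355w+1290) + (-51w**3-345w**2-222w+72)
  5w**4+10w**3+70w**2+1355w+1290 = (-(5/51)w+135/289)(-51w**3-345w**2-222w+72) + ((60515/289)w**2+(423605/289)w+363090/289)
  -51w**3-345w**2-222w+72 = (-(14739/60515)w+3468/60515)((60515/289)w**2+(423605/289)w+363090/289) + (0)
Last nonzero remainder: (60515/289)w**2+(423605/289)w+363090/289. Dividing through by 60515/289 gives the monic gcd w**2+7w+6.
Cancel w**2+7w+6 from numerator and denominator to get the reduced form.

(w**3-5w**2-8w+12)/(5w**2-25w+215)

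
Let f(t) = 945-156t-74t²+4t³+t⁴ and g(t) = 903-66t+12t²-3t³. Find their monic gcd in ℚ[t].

Apply the Euclidean algorithm:
  t⁴+4t³-74t²-156t+945 = (-(1/3)t-8/3)(-3t³+12t²-66t+903) + (-64t²-31t+3353)
  -3t³+12t²-66t+903 = ((3/64)t-861/4096)(-64t²-31t+3353) + (-(940803/4096)t+6585621/4096)
  -64t²-31t+3353 = ((262144/940803)t+1961984/940803)(-(940803/4096)t+6585621/4096) + (0)
Last nonzero remainder: -(940803/4096)t+6585621/4096. Dividing through by -940803/4096 gives the monic gcd t-7.

-7+t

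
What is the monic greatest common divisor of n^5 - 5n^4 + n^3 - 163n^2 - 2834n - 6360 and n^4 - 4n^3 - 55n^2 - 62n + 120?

By polynomial division,
  n^5 - 5n^4 + n^3 - 163n^2 - 2834n - 6360 = (n - 1)(n^4 - 4n^3 - 55n^2 - 62n + 120) + (52n^3 - 156n^2 - 3016n - 6240)
  n^4 - 4n^3 - 55n^2 - 62n + 120 = ((1/52)n - 1/52)(52n^3 - 156n^2 - 3016n - 6240) + (0)
Last nonzero remainder: 52n^3 - 156n^2 - 3016n - 6240. Dividing through by 52 gives the monic gcd n^3 - 3n^2 - 58n - 120.

n^3 - 3n^2 - 58n - 120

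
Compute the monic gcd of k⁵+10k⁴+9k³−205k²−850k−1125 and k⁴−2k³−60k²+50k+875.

Repeated division with remainder:
  k⁵+10k⁴+9k³−205k²−850k−1125 = (k+12)(k⁴−2k³−60k²+50k+875) + (93k³+465k²−2325k−11625)
  k⁴−2k³−60k²+50k+875 = ((1/93)k−7/93)(93k³+465k²−2325k−11625) + (0)
Last nonzero remainder: 93k³+465k²−2325k−11625. Dividing through by 93 gives the monic gcd k³+5k²−25k−125.

k³+5k²−25k−125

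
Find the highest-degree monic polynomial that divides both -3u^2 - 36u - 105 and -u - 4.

1

Euclidean algorithm in ℚ[u]:
  -3u^2 - 36u - 105 = (3u + 24)(-u - 4) + (-9)
  -u - 4 = ((1/9)u + 4/9)(-9) + (0)
The last nonzero remainder is the constant -9, so the polynomials are coprime and gcd = 1.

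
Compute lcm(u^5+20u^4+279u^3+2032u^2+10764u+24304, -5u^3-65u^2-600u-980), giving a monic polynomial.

u^6+22u^5+319u^4+2590u^3+14828u^2+45832u+48608

By polynomial division,
  u^5+20u^4+279u^3+2032u^2+10764u+24304 = (-(1/5)u^2-(7/5)u-68/5)(-5u^3-65u^2-600u-980) + (112u^2+1232u+10976)
  -5u^3-65u^2-600u-980 = (-(5/112)u-5/56)(112u^2+1232u+10976) + (0)
Last nonzero remainder: 112u^2+1232u+10976. Dividing through by 112 gives the monic gcd u^2+11u+98.
Then lcm(f, g) = f·g / gcd(f, g); expanding and making the result monic gives the answer.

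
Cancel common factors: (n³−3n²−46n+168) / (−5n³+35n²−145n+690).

(−n²−3n+28)/(5n²−5n+115)

By polynomial division,
  n³−3n²−46n+168 = (−1/5)(−5n³+35n²−145n+690) + (4n²−75n+306)
  −5n³+35n²−145n+690 = (−(5/4)n−235/16)(4n²−75n+306) + (−(13825/16)n+41475/8)
  4n²−75n+306 = (−(64/13825)n+816/13825)(−(13825/16)n+41475/8) + (0)
Last nonzero remainder: −(13825/16)n+41475/8. Dividing through by −13825/16 gives the monic gcd n−6.
Cancel n−6 from numerator and denominator to get the reduced form.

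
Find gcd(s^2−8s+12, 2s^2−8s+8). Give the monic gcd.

s−2

Euclidean algorithm in ℚ[s]:
  s^2−8s+12 = (1/2)(2s^2−8s+8) + (−4s+8)
  2s^2−8s+8 = (−(1/2)s+1)(−4s+8) + (0)
Last nonzero remainder: −4s+8. Dividing through by −4 gives the monic gcd s−2.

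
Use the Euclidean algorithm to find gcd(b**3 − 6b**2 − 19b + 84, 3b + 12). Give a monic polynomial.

b + 4

Euclidean algorithm in ℚ[b]:
  b**3 − 6b**2 − 19b + 84 = ((1/3)b**2 − (10/3)b + 7)(3b + 12) + (0)
Last nonzero remainder: 3b + 12. Dividing through by 3 gives the monic gcd b + 4.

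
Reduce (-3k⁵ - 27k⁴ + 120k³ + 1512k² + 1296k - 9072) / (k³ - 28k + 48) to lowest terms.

(-3k³ - 15k² + 144k + 756)/(k - 4)

Euclidean algorithm in ℚ[k]:
  -3k⁵ - 27k⁴ + 120k³ + 1512k² + 1296k - 9072 = (-3k² - 27k + 36)(k³ - 28k + 48) + (900k² + 3600k - 10800)
  k³ - 28k + 48 = ((1/900)k - 1/225)(900k² + 3600k - 10800) + (0)
Last nonzero remainder: 900k² + 3600k - 10800. Dividing through by 900 gives the monic gcd k² + 4k - 12.
Cancel k² + 4k - 12 from numerator and denominator to get the reduced form.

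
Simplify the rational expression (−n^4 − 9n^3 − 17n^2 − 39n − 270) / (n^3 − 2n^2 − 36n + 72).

Repeated division with remainder:
  −n^4 − 9n^3 − 17n^2 − 39n − 270 = (−n − 11)(n^3 − 2n^2 − 36n + 72) + (−75n^2 − 363n + 522)
  n^3 − 2n^2 − 36n + 72 = (−(1/75)n + 57/625)(−75n^2 − 363n + 522) + ((2541/625)n + 15246/625)
  −75n^2 − 363n + 522 = (−(15625/847)n + 18125/847)((2541/625)n + 15246/625) + (0)
Last nonzero remainder: (2541/625)n + 15246/625. Dividing through by 2541/625 gives the monic gcd n + 6.
Cancel n + 6 from numerator and denominator to get the reduced form.

(−n^3 − 3n^2 + n − 45)/(n^2 − 8n + 12)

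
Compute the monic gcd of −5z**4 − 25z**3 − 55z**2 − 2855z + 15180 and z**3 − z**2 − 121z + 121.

z + 11

By polynomial division,
  −5z**4 − 25z**3 − 55z**2 − 2855z + 15180 = (−5z − 30)(z**3 − z**2 − 121z + 121) + (−690z**2 − 5880z + 18810)
  z**3 − z**2 − 121z + 121 = (−(1/690)z + 73/5290)(−690z**2 − 5880z + 18810) + (−(6664/529)z − 73304/529)
  −690z**2 − 5880z + 18810 = ((182505/3332)z − 452295/3332)(−(6664/529)z − 73304/529) + (0)
Last nonzero remainder: −(6664/529)z − 73304/529. Dividing through by −6664/529 gives the monic gcd z + 11.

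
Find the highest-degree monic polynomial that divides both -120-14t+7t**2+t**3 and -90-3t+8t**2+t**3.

By polynomial division,
  t**3+7t**2-14t-120 = (t**3+8t**2-3t-90) + (-t**2-11t-30)
  t**3+8t**2-3t-90 = (-t+3)(-t**2-11t-30) + (0)
Last nonzero remainder: -t**2-11t-30. Dividing through by -1 gives the monic gcd t**2+11t+30.

30+11t+t**2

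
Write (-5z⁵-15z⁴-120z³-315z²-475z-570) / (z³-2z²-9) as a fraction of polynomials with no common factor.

(-5z³-10z²-95z-190)/(z-3)

Apply the Euclidean algorithm:
  -5z⁵-15z⁴-120z³-315z²-475z-570 = (-5z²-25z-170)(z³-2z²-9) + (-700z²-700z-2100)
  z³-2z²-9 = (-(1/700)z+3/700)(-700z²-700z-2100) + (0)
Last nonzero remainder: -700z²-700z-2100. Dividing through by -700 gives the monic gcd z²+z+3.
Cancel z²+z+3 from numerator and denominator to get the reduced form.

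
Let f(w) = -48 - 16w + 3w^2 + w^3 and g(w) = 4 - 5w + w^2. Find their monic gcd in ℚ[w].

Repeated division with remainder:
  w^3 + 3w^2 - 16w - 48 = (w + 8)(w^2 - 5w + 4) + (20w - 80)
  w^2 - 5w + 4 = ((1/20)w - 1/20)(20w - 80) + (0)
Last nonzero remainder: 20w - 80. Dividing through by 20 gives the monic gcd w - 4.

-4 + w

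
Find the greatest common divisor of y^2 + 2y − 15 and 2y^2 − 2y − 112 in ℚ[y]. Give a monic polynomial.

By polynomial division,
  y^2 + 2y − 15 = (1/2)(2y^2 − 2y − 112) + (3y + 41)
  2y^2 − 2y − 112 = ((2/3)y − 88/9)(3y + 41) + (2600/9)
  3y + 41 = ((27/2600)y + 369/2600)(2600/9) + (0)
The last nonzero remainder is the constant 2600/9, so the polynomials are coprime and gcd = 1.

1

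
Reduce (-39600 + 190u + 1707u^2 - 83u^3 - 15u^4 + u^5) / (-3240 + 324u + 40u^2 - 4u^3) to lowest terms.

(-440 + 7u + 14u^2 - u^3)/(-36 + 4u)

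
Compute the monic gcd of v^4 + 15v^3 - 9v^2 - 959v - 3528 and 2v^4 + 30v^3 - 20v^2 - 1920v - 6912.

Euclidean algorithm in ℚ[v]:
  v^4 + 15v^3 - 9v^2 - 959v - 3528 = (1/2)(2v^4 + 30v^3 - 20v^2 - 1920v - 6912) + (v^2 + v - 72)
  2v^4 + 30v^3 - 20v^2 - 1920v - 6912 = (2v^2 + 28v + 96)(v^2 + v - 72) + (0)
The last nonzero remainder v^2 + v - 72 is already monic.

v^2 + v - 72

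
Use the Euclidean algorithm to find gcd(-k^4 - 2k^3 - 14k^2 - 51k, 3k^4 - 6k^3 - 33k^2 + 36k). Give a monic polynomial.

k^2 + 3k

Repeated division with remainder:
  -k^4 - 2k^3 - 14k^2 - 51k = (-1/3)(3k^4 - 6k^3 - 33k^2 + 36k) + (-4k^3 - 25k^2 - 39k)
  3k^4 - 6k^3 - 33k^2 + 36k = (-(3/4)k + 99/16)(-4k^3 - 25k^2 - 39k) + ((1479/16)k^2 + (4437/16)k)
  -4k^3 - 25k^2 - 39k = (-(64/1479)k - 208/1479)((1479/16)k^2 + (4437/16)k) + (0)
Last nonzero remainder: (1479/16)k^2 + (4437/16)k. Dividing through by 1479/16 gives the monic gcd k^2 + 3k.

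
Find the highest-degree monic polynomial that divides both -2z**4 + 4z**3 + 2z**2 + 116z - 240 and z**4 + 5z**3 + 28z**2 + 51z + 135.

Apply the Euclidean algorithm:
  -2z**4 + 4z**3 + 2z**2 + 116z - 240 = (-2)(z**4 + 5z**3 + 28z**2 + 51z + 135) + (14z**3 + 58z**2 + 218z + 30)
  z**4 + 5z**3 + 28z**2 + 51z + 135 = ((1/14)z + 3/49)(14z**3 + 58z**2 + 218z + 30) + ((435/49)z**2 + (1740/49)z + 6525/49)
  14z**3 + 58z**2 + 218z + 30 = ((686/435)z + 98/435)((435/49)z**2 + (1740/49)z + 6525/49) + (0)
Last nonzero remainder: (435/49)z**2 + (1740/49)z + 6525/49. Dividing through by 435/49 gives the monic gcd z**2 + 4z + 15.

z**2 + 4z + 15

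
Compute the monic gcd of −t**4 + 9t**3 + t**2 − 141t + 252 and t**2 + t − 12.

Repeated division with remainder:
  −t**4 + 9t**3 + t**2 − 141t + 252 = (−t**2 + 10t − 21)(t**2 + t − 12) + (0)
The last nonzero remainder t**2 + t − 12 is already monic.

t**2 + t − 12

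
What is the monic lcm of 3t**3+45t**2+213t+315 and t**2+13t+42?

t**4+21t**3+161t**2+531t+630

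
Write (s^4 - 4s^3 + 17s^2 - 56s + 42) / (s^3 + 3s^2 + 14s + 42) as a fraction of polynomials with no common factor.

Apply the Euclidean algorithm:
  s^4 - 4s^3 + 17s^2 - 56s + 42 = (s - 7)(s^3 + 3s^2 + 14s + 42) + (24s^2 + 336)
  s^3 + 3s^2 + 14s + 42 = ((1/24)s + 1/8)(24s^2 + 336) + (0)
Last nonzero remainder: 24s^2 + 336. Dividing through by 24 gives the monic gcd s^2 + 14.
Cancel s^2 + 14 from numerator and denominator to get the reduced form.

(s^2 - 4s + 3)/(s + 3)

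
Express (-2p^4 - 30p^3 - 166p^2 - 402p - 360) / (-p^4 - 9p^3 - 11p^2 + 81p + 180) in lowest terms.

Repeated division with remainder:
  -2p^4 - 30p^3 - 166p^2 - 402p - 360 = (2)(-p^4 - 9p^3 - 11p^2 + 81p + 180) + (-12p^3 - 144p^2 - 564p - 720)
  -p^4 - 9p^3 - 11p^2 + 81p + 180 = ((1/12)p - 1/4)(-12p^3 - 144p^2 - 564p - 720) + (0)
Last nonzero remainder: -12p^3 - 144p^2 - 564p - 720. Dividing through by -12 gives the monic gcd p^3 + 12p^2 + 47p + 60.
Cancel p^3 + 12p^2 + 47p + 60 from numerator and denominator to get the reduced form.

(2p + 6)/(p - 3)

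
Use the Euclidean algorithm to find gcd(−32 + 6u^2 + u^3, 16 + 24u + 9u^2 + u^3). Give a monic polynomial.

16 + 8u + u^2

Euclidean algorithm in ℚ[u]:
  u^3 + 6u^2 − 32 = (u^3 + 9u^2 + 24u + 16) + (−3u^2 − 24u − 48)
  u^3 + 9u^2 + 24u + 16 = (−(1/3)u − 1/3)(−3u^2 − 24u − 48) + (0)
Last nonzero remainder: −3u^2 − 24u − 48. Dividing through by −3 gives the monic gcd u^2 + 8u + 16.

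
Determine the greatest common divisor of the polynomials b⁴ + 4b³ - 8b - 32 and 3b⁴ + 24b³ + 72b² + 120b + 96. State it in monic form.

b³ + 6b² + 12b + 16

Repeated division with remainder:
  b⁴ + 4b³ - 8b - 32 = (1/3)(3b⁴ + 24b³ + 72b² + 120b + 96) + (-4b³ - 24b² - 48b - 64)
  3b⁴ + 24b³ + 72b² + 120b + 96 = (-(3/4)b - 3/2)(-4b³ - 24b² - 48b - 64) + (0)
Last nonzero remainder: -4b³ - 24b² - 48b - 64. Dividing through by -4 gives the monic gcd b³ + 6b² + 12b + 16.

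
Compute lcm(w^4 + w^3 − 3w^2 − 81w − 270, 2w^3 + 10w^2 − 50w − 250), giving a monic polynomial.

w^6 + 11w^5 + 32w^4 − 86w^3 − 1155w^2 − 4725w − 6750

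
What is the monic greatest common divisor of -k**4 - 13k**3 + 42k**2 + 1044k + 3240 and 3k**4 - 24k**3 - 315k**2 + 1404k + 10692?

k**3 + 3k**2 - 72k - 324

Apply the Euclidean algorithm:
  -k**4 - 13k**3 + 42k**2 + 1044k + 3240 = (-1/3)(3k**4 - 24k**3 - 315k**2 + 1404k + 10692) + (-21k**3 - 63k**2 + 1512k + 6804)
  3k**4 - 24k**3 - 315k**2 + 1404k + 10692 = (-(1/7)k + 11/7)(-21k**3 - 63k**2 + 1512k + 6804) + (0)
Last nonzero remainder: -21k**3 - 63k**2 + 1512k + 6804. Dividing through by -21 gives the monic gcd k**3 + 3k**2 - 72k - 324.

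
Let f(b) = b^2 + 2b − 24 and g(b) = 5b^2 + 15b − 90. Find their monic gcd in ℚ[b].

b + 6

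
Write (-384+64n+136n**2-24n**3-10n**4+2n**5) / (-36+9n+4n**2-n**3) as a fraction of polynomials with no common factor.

(-32+8n+8n**2-2n**3)/(-3+n)

Euclidean algorithm in ℚ[n]:
  2n**5-10n**4-24n**3+136n**2+64n-384 = (-2n**2+2n+14)(-n**3+4n**2+9n-36) + (-10n**2+10n+120)
  -n**3+4n**2+9n-36 = ((1/10)n-3/10)(-10n**2+10n+120) + (0)
Last nonzero remainder: -10n**2+10n+120. Dividing through by -10 gives the monic gcd n**2-n-12.
Cancel n**2-n-12 from numerator and denominator to get the reduced form.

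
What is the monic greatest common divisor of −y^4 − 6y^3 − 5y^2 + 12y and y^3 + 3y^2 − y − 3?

y^2 + 2y − 3

Repeated division with remainder:
  −y^4 − 6y^3 − 5y^2 + 12y = (−y − 3)(y^3 + 3y^2 − y − 3) + (3y^2 + 6y − 9)
  y^3 + 3y^2 − y − 3 = ((1/3)y + 1/3)(3y^2 + 6y − 9) + (0)
Last nonzero remainder: 3y^2 + 6y − 9. Dividing through by 3 gives the monic gcd y^2 + 2y − 3.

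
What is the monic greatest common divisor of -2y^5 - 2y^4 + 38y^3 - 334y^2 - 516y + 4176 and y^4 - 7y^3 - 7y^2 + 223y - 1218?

y^3 - 7y + 174

By polynomial division,
  -2y^5 - 2y^4 + 38y^3 - 334y^2 - 516y + 4176 = (-2y - 16)(y^4 - 7y^3 - 7y^2 + 223y - 1218) + (-88y^3 + 616y - 15312)
  y^4 - 7y^3 - 7y^2 + 223y - 1218 = (-(1/88)y + 7/88)(-88y^3 + 616y - 15312) + (0)
Last nonzero remainder: -88y^3 + 616y - 15312. Dividing through by -88 gives the monic gcd y^3 - 7y + 174.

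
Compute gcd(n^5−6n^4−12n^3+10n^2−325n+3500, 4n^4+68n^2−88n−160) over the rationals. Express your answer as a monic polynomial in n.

By polynomial division,
  n^5−6n^4−12n^3+10n^2−325n+3500 = ((1/4)n−3/2)(4n^4+68n^2−88n−160) + (−29n^3+134n^2−417n+3260)
  4n^4+68n^2−88n−160 = (−(4/29)n−536/841)(−29n^3+134n^2−417n+3260) + ((80640/841)n^2+(80640/841)n+1612800/841)
  −29n^3+134n^2−417n+3260 = (−(24389/80640)n+137083/80640)((80640/841)n^2+(80640/841)n+1612800/841) + (0)
Last nonzero remainder: (80640/841)n^2+(80640/841)n+1612800/841. Dividing through by 80640/841 gives the monic gcd n^2+n+20.

n^2+n+20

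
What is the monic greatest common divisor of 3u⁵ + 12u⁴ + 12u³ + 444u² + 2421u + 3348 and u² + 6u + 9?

u² + 6u + 9

By polynomial division,
  3u⁵ + 12u⁴ + 12u³ + 444u² + 2421u + 3348 = (3u³ - 6u² + 21u + 372)(u² + 6u + 9) + (0)
The last nonzero remainder u² + 6u + 9 is already monic.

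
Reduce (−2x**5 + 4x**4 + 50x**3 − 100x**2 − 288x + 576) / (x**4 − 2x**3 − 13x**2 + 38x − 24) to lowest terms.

(−2x**2 + 2x + 24)/(x − 1)

Repeated division with remainder:
  −2x**5 + 4x**4 + 50x**3 − 100x**2 − 288x + 576 = (−2x)(x**4 − 2x**3 − 13x**2 + 38x − 24) + (24x**3 − 24x**2 − 336x + 576)
  x**4 − 2x**3 − 13x**2 + 38x − 24 = ((1/24)x − 1/24)(24x**3 − 24x**2 − 336x + 576) + (0)
Last nonzero remainder: 24x**3 − 24x**2 − 336x + 576. Dividing through by 24 gives the monic gcd x**3 − x**2 − 14x + 24.
Cancel x**3 − x**2 − 14x + 24 from numerator and denominator to get the reduced form.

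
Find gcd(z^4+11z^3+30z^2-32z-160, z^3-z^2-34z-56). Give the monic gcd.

z+4

Euclidean algorithm in ℚ[z]:
  z^4+11z^3+30z^2-32z-160 = (z+12)(z^3-z^2-34z-56) + (76z^2+432z+512)
  z^3-z^2-34z-56 = ((1/76)z-127/1444)(76z^2+432z+512) + (-(990/361)z-3960/361)
  76z^2+432z+512 = (-(13718/495)z-23104/495)(-(990/361)z-3960/361) + (0)
Last nonzero remainder: -(990/361)z-3960/361. Dividing through by -990/361 gives the monic gcd z+4.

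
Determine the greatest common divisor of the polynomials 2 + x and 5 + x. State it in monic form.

1

Repeated division with remainder:
  x + 2 = (x + 5) + (-3)
  x + 5 = (-(1/3)x - 5/3)(-3) + (0)
The last nonzero remainder is the constant -3, so the polynomials are coprime and gcd = 1.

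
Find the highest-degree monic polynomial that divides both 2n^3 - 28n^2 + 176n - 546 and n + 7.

Apply the Euclidean algorithm:
  2n^3 - 28n^2 + 176n - 546 = (2n^2 - 42n + 470)(n + 7) + (-3836)
  n + 7 = (-(1/3836)n - 1/548)(-3836) + (0)
The last nonzero remainder is the constant -3836, so the polynomials are coprime and gcd = 1.

1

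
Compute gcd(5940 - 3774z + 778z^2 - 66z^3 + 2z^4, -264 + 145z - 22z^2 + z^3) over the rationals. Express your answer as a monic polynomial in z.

33 - 14z + z^2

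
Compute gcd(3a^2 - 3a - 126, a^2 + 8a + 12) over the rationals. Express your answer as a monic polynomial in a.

a + 6

By polynomial division,
  3a^2 - 3a - 126 = (3)(a^2 + 8a + 12) + (-27a - 162)
  a^2 + 8a + 12 = (-(1/27)a - 2/27)(-27a - 162) + (0)
Last nonzero remainder: -27a - 162. Dividing through by -27 gives the monic gcd a + 6.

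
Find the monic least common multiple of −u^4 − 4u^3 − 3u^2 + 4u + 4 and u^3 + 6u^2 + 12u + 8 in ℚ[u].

Euclidean algorithm in ℚ[u]:
  −u^4 − 4u^3 − 3u^2 + 4u + 4 = (−u + 2)(u^3 + 6u^2 + 12u + 8) + (−3u^2 − 12u − 12)
  u^3 + 6u^2 + 12u + 8 = (−(1/3)u − 2/3)(−3u^2 − 12u − 12) + (0)
Last nonzero remainder: −3u^2 − 12u − 12. Dividing through by −3 gives the monic gcd u^2 + 4u + 4.
Then lcm(f, g) = f·g / gcd(f, g); expanding and making the result monic gives the answer.

u^5 + 6u^4 + 11u^3 + 2u^2 − 12u − 8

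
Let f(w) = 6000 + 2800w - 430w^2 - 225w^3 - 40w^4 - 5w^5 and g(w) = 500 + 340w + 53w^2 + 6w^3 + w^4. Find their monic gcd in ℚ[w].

Euclidean algorithm in ℚ[w]:
  -5w^5 - 40w^4 - 225w^3 - 430w^2 + 2800w + 6000 = (-5w - 10)(w^4 + 6w^3 + 53w^2 + 340w + 500) + (100w^3 + 1800w^2 + 8700w + 11000)
  w^4 + 6w^3 + 53w^2 + 340w + 500 = ((1/100)w - 3/25)(100w^3 + 1800w^2 + 8700w + 11000) + (182w^2 + 1274w + 1820)
  100w^3 + 1800w^2 + 8700w + 11000 = ((50/91)w + 550/91)(182w^2 + 1274w + 1820) + (0)
Last nonzero remainder: 182w^2 + 1274w + 1820. Dividing through by 182 gives the monic gcd w^2 + 7w + 10.

10 + 7w + w^2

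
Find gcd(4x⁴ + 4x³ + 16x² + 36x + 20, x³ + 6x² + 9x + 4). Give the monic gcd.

x² + 2x + 1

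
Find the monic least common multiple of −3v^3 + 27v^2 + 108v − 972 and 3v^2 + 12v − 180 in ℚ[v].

v^4 + v^3 − 126v^2 − 36v + 3240

By polynomial division,
  −3v^3 + 27v^2 + 108v − 972 = (−v + 13)(3v^2 + 12v − 180) + (−228v + 1368)
  3v^2 + 12v − 180 = (−(1/76)v − 5/38)(−228v + 1368) + (0)
Last nonzero remainder: −228v + 1368. Dividing through by −228 gives the monic gcd v − 6.
Then lcm(f, g) = f·g / gcd(f, g); expanding and making the result monic gives the answer.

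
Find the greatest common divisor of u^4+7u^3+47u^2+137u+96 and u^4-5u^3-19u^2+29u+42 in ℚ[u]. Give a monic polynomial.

u^2+4u+3

By polynomial division,
  u^4+7u^3+47u^2+137u+96 = (u^4-5u^3-19u^2+29u+42) + (12u^3+66u^2+108u+54)
  u^4-5u^3-19u^2+29u+42 = ((1/12)u-7/8)(12u^3+66u^2+108u+54) + ((119/4)u^2+119u+357/4)
  12u^3+66u^2+108u+54 = ((48/119)u+72/119)((119/4)u^2+119u+357/4) + (0)
Last nonzero remainder: (119/4)u^2+119u+357/4. Dividing through by 119/4 gives the monic gcd u^2+4u+3.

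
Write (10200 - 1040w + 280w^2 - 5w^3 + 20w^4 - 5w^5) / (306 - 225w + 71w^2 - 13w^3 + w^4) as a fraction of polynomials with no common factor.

(-100 - 30w - 5w^2)/(-3 + w)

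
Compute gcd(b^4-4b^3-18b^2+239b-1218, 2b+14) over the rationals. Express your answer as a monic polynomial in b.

b+7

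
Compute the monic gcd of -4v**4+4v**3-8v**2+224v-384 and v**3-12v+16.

By polynomial division,
  -4v**4+4v**3-8v**2+224v-384 = (-4v+4)(v**3-12v+16) + (-56v**2+336v-448)
  v**3-12v+16 = (-(1/56)v-3/28)(-56v**2+336v-448) + (16v-32)
  -56v**2+336v-448 = (-(7/2)v+14)(16v-32) + (0)
Last nonzero remainder: 16v-32. Dividing through by 16 gives the monic gcd v-2.

v-2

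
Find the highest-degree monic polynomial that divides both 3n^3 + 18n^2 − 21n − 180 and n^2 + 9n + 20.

Euclidean algorithm in ℚ[n]:
  3n^3 + 18n^2 − 21n − 180 = (3n − 9)(n^2 + 9n + 20) + (0)
The last nonzero remainder n^2 + 9n + 20 is already monic.

n^2 + 9n + 20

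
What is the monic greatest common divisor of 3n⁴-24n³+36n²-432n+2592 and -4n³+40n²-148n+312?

Euclidean algorithm in ℚ[n]:
  3n⁴-24n³+36n²-432n+2592 = (-(3/4)n-3/2)(-4n³+40n²-148n+312) + (-15n²-420n+3060)
  -4n³+40n²-148n+312 = ((4/15)n-152/15)(-15n²-420n+3060) + (-5220n+31320)
  -15n²-420n+3060 = ((1/348)n+17/174)(-5220n+31320) + (0)
Last nonzero remainder: -5220n+31320. Dividing through by -5220 gives the monic gcd n-6.

n-6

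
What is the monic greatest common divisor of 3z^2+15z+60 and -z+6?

1

Repeated division with remainder:
  3z^2+15z+60 = (-3z-33)(-z+6) + (258)
  -z+6 = (-(1/258)z+1/43)(258) + (0)
The last nonzero remainder is the constant 258, so the polynomials are coprime and gcd = 1.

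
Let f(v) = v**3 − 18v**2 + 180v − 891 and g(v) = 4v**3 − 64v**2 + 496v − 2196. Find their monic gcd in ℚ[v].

Apply the Euclidean algorithm:
  v**3 − 18v**2 + 180v − 891 = (1/4)(4v**3 − 64v**2 + 496v − 2196) + (−2v**2 + 56v − 342)
  4v**3 − 64v**2 + 496v − 2196 = (−2v − 24)(−2v**2 + 56v − 342) + (1156v − 10404)
  −2v**2 + 56v − 342 = (−(1/578)v + 19/578)(1156v − 10404) + (0)
Last nonzero remainder: 1156v − 10404. Dividing through by 1156 gives the monic gcd v − 9.

v − 9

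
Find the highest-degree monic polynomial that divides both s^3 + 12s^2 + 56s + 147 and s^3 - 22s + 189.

s + 7

By polynomial division,
  s^3 + 12s^2 + 56s + 147 = (s^3 - 22s + 189) + (12s^2 + 78s - 42)
  s^3 - 22s + 189 = ((1/12)s - 13/24)(12s^2 + 78s - 42) + ((95/4)s + 665/4)
  12s^2 + 78s - 42 = ((48/95)s - 24/95)((95/4)s + 665/4) + (0)
Last nonzero remainder: (95/4)s + 665/4. Dividing through by 95/4 gives the monic gcd s + 7.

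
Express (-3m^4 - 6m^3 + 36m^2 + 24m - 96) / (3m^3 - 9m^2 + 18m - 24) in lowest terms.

(-m^3 - 4m^2 + 4m + 16)/(m^2 - m + 4)

By polynomial division,
  -3m^4 - 6m^3 + 36m^2 + 24m - 96 = (-m - 5)(3m^3 - 9m^2 + 18m - 24) + (9m^2 + 90m - 216)
  3m^3 - 9m^2 + 18m - 24 = ((1/3)m - 13/3)(9m^2 + 90m - 216) + (480m - 960)
  9m^2 + 90m - 216 = ((3/160)m + 9/40)(480m - 960) + (0)
Last nonzero remainder: 480m - 960. Dividing through by 480 gives the monic gcd m - 2.
Cancel m - 2 from numerator and denominator to get the reduced form.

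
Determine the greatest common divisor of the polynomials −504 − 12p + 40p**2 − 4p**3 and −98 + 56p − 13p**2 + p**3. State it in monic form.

−7 + p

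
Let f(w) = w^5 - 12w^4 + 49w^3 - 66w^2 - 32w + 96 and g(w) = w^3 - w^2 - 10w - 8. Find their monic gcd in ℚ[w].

w^2 - 3w - 4

Repeated division with remainder:
  w^5 - 12w^4 + 49w^3 - 66w^2 - 32w + 96 = (w^2 - 11w + 48)(w^3 - w^2 - 10w - 8) + (-120w^2 + 360w + 480)
  w^3 - w^2 - 10w - 8 = (-(1/120)w - 1/60)(-120w^2 + 360w + 480) + (0)
Last nonzero remainder: -120w^2 + 360w + 480. Dividing through by -120 gives the monic gcd w^2 - 3w - 4.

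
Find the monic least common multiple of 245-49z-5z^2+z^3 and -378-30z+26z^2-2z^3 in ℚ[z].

Apply the Euclidean algorithm:
  z^3-5z^2-49z+245 = (-1/2)(-2z^3+26z^2-30z-378) + (8z^2-64z+56)
  -2z^3+26z^2-30z-378 = (-(1/4)z+5/4)(8z^2-64z+56) + (64z-448)
  8z^2-64z+56 = ((1/8)z-1/8)(64z-448) + (0)
Last nonzero remainder: 64z-448. Dividing through by 64 gives the monic gcd z-7.
Then lcm(f, g) = f·g / gcd(f, g); expanding and making the result monic gives the answer.

-6615-147z+674z^2-46z^3-11z^4+z^5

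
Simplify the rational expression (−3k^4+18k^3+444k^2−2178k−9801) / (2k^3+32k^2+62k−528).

(−3k^3+51k^2−117k−891)/(2k^2+10k−48)

By polynomial division,
  −3k^4+18k^3+444k^2−2178k−9801 = (−(3/2)k+33)(2k^3+32k^2+62k−528) + (−519k^2−5016k+7623)
  2k^3+32k^2+62k−528 = (−(2/519)k−2192/89787)(−519k^2−5016k+7623) + (−(930240/29929)k−10232640/29929)
  −519k^2−5016k+7623 = ((5177717/310080)k−2304533/103360)(−(930240/29929)k−10232640/29929) + (0)
Last nonzero remainder: −(930240/29929)k−10232640/29929. Dividing through by −930240/29929 gives the monic gcd k+11.
Cancel k+11 from numerator and denominator to get the reduced form.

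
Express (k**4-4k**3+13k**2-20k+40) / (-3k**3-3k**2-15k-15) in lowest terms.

(-k**2+4k-8)/(3k+3)

By polynomial division,
  k**4-4k**3+13k**2-20k+40 = (-(1/3)k+5/3)(-3k**3-3k**2-15k-15) + (13k**2+65)
  -3k**3-3k**2-15k-15 = (-(3/13)k-3/13)(13k**2+65) + (0)
Last nonzero remainder: 13k**2+65. Dividing through by 13 gives the monic gcd k**2+5.
Cancel k**2+5 from numerator and denominator to get the reduced form.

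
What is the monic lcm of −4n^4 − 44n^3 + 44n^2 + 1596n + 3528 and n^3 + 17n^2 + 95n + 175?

n^6 + 21n^5 + 124n^4 − 234n^3 − 5147n^2 − 18795n − 22050

Euclidean algorithm in ℚ[n]:
  −4n^4 − 44n^3 + 44n^2 + 1596n + 3528 = (−4n + 24)(n^3 + 17n^2 + 95n + 175) + (16n^2 + 16n − 672)
  n^3 + 17n^2 + 95n + 175 = ((1/16)n + 1)(16n^2 + 16n − 672) + (121n + 847)
  16n^2 + 16n − 672 = ((16/121)n − 96/121)(121n + 847) + (0)
Last nonzero remainder: 121n + 847. Dividing through by 121 gives the monic gcd n + 7.
Then lcm(f, g) = f·g / gcd(f, g); expanding and making the result monic gives the answer.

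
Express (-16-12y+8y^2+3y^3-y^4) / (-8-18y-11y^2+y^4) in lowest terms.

Repeated division with remainder:
  -y^4+3y^3+8y^2-12y-16 = (-1)(y^4-11y^2-18y-8) + (3y^3-3y^2-30y-24)
  y^4-11y^2-18y-8 = ((1/3)y+1/3)(3y^3-3y^2-30y-24) + (0)
Last nonzero remainder: 3y^3-3y^2-30y-24. Dividing through by 3 gives the monic gcd y^3-y^2-10y-8.
Cancel y^3-y^2-10y-8 from numerator and denominator to get the reduced form.

(2-y)/(1+y)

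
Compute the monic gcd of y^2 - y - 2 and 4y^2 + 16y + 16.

Repeated division with remainder:
  y^2 - y - 2 = (1/4)(4y^2 + 16y + 16) + (-5y - 6)
  4y^2 + 16y + 16 = (-(4/5)y - 56/25)(-5y - 6) + (64/25)
  -5y - 6 = (-(125/64)y - 75/32)(64/25) + (0)
The last nonzero remainder is the constant 64/25, so the polynomials are coprime and gcd = 1.

1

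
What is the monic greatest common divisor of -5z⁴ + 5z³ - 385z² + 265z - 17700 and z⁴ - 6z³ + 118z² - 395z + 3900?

z² - 7z + 60

By polynomial division,
  -5z⁴ + 5z³ - 385z² + 265z - 17700 = (-5)(z⁴ - 6z³ + 118z² - 395z + 3900) + (-25z³ + 205z² - 1710z + 1800)
  z⁴ - 6z³ + 118z² - 395z + 3900 = (-(1/25)z - 11/125)(-25z³ + 205z² - 1710z + 1800) + ((1691/25)z² - (11837/25)z + 20292/5)
  -25z³ + 205z² - 1710z + 1800 = (-(625/1691)z + 750/1691)((1691/25)z² - (11837/25)z + 20292/5) + (0)
Last nonzero remainder: (1691/25)z² - (11837/25)z + 20292/5. Dividing through by 1691/25 gives the monic gcd z² - 7z + 60.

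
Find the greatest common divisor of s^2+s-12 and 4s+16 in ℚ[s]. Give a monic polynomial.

Apply the Euclidean algorithm:
  s^2+s-12 = ((1/4)s-3/4)(4s+16) + (0)
Last nonzero remainder: 4s+16. Dividing through by 4 gives the monic gcd s+4.

s+4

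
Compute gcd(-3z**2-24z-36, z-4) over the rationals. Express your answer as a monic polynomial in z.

Apply the Euclidean algorithm:
  -3z**2-24z-36 = (-3z-36)(z-4) + (-180)
  z-4 = (-(1/180)z+1/45)(-180) + (0)
The last nonzero remainder is the constant -180, so the polynomials are coprime and gcd = 1.

1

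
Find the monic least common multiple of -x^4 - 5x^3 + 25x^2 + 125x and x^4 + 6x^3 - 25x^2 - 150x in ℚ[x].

x^5 + 11x^4 + 5x^3 - 275x^2 - 750x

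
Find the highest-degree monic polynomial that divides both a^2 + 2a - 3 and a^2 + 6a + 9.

Apply the Euclidean algorithm:
  a^2 + 2a - 3 = (a^2 + 6a + 9) + (-4a - 12)
  a^2 + 6a + 9 = (-(1/4)a - 3/4)(-4a - 12) + (0)
Last nonzero remainder: -4a - 12. Dividing through by -4 gives the monic gcd a + 3.

a + 3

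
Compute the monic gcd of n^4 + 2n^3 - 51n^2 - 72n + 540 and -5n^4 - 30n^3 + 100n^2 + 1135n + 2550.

By polynomial division,
  n^4 + 2n^3 - 51n^2 - 72n + 540 = (-1/5)(-5n^4 - 30n^3 + 100n^2 + 1135n + 2550) + (-4n^3 - 31n^2 + 155n + 1050)
  -5n^4 - 30n^3 + 100n^2 + 1135n + 2550 = ((5/4)n - 35/16)(-4n^3 - 31n^2 + 155n + 1050) + (-(2585/16)n^2 + (2585/16)n + 38775/8)
  -4n^3 - 31n^2 + 155n + 1050 = ((64/2585)n + 112/517)(-(2585/16)n^2 + (2585/16)n + 38775/8) + (0)
Last nonzero remainder: -(2585/16)n^2 + (2585/16)n + 38775/8. Dividing through by -2585/16 gives the monic gcd n^2 - n - 30.

n^2 - n - 30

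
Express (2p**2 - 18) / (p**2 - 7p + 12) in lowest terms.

By polynomial division,
  2p**2 - 18 = (2)(p**2 - 7p + 12) + (14p - 42)
  p**2 - 7p + 12 = ((1/14)p - 2/7)(14p - 42) + (0)
Last nonzero remainder: 14p - 42. Dividing through by 14 gives the monic gcd p - 3.
Cancel p - 3 from numerator and denominator to get the reduced form.

(2p + 6)/(p - 4)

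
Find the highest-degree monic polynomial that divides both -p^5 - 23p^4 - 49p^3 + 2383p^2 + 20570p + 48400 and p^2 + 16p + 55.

p^2 + 16p + 55

Repeated division with remainder:
  -p^5 - 23p^4 - 49p^3 + 2383p^2 + 20570p + 48400 = (-p^3 - 7p^2 + 118p + 880)(p^2 + 16p + 55) + (0)
The last nonzero remainder p^2 + 16p + 55 is already monic.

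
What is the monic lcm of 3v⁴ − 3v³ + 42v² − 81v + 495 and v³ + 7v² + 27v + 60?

Euclidean algorithm in ℚ[v]:
  3v⁴ − 3v³ + 42v² − 81v + 495 = (3v − 24)(v³ + 7v² + 27v + 60) + (129v² + 387v + 1935)
  v³ + 7v² + 27v + 60 = ((1/129)v + 4/129)(129v² + 387v + 1935) + (0)
Last nonzero remainder: 129v² + 387v + 1935. Dividing through by 129 gives the monic gcd v² + 3v + 15.
Then lcm(f, g) = f·g / gcd(f, g); expanding and making the result monic gives the answer.

v⁵ + 3v⁴ + 10v³ + 29v² + 57v + 660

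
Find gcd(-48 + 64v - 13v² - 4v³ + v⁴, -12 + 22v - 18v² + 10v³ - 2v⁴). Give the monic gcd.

3 - 4v + v²

Apply the Euclidean algorithm:
  v⁴ - 4v³ - 13v² + 64v - 48 = (-1/2)(-2v⁴ + 10v³ - 18v² + 22v - 12) + (v³ - 22v² + 75v - 54)
  -2v⁴ + 10v³ - 18v² + 22v - 12 = (-2v - 34)(v³ - 22v² + 75v - 54) + (-616v² + 2464v - 1848)
  v³ - 22v² + 75v - 54 = (-(1/616)v + 9/308)(-616v² + 2464v - 1848) + (0)
Last nonzero remainder: -616v² + 2464v - 1848. Dividing through by -616 gives the monic gcd v² - 4v + 3.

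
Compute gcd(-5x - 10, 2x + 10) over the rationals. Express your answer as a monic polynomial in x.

1

Repeated division with remainder:
  -5x - 10 = (-5/2)(2x + 10) + (15)
  2x + 10 = ((2/15)x + 2/3)(15) + (0)
The last nonzero remainder is the constant 15, so the polynomials are coprime and gcd = 1.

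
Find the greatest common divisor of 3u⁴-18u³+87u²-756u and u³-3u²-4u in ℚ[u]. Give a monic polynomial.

u

Euclidean algorithm in ℚ[u]:
  3u⁴-18u³+87u²-756u = (3u-9)(u³-3u²-4u) + (72u²-792u)
  u³-3u²-4u = ((1/72)u+1/9)(72u²-792u) + (84u)
  72u²-792u = ((6/7)u-66/7)(84u) + (0)
Last nonzero remainder: 84u. Dividing through by 84 gives the monic gcd u.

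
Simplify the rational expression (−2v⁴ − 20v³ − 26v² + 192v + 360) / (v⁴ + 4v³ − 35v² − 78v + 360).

(−2v − 4)/(v − 4)

Euclidean algorithm in ℚ[v]:
  −2v⁴ − 20v³ − 26v² + 192v + 360 = (−2)(v⁴ + 4v³ − 35v² − 78v + 360) + (−12v³ − 96v² + 36v + 1080)
  v⁴ + 4v³ − 35v² − 78v + 360 = (−(1/12)v + 1/3)(−12v³ − 96v² + 36v + 1080) + (0)
Last nonzero remainder: −12v³ − 96v² + 36v + 1080. Dividing through by −12 gives the monic gcd v³ + 8v² − 3v − 90.
Cancel v³ + 8v² − 3v − 90 from numerator and denominator to get the reduced form.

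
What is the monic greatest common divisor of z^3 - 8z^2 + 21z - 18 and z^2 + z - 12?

Repeated division with remainder:
  z^3 - 8z^2 + 21z - 18 = (z - 9)(z^2 + z - 12) + (42z - 126)
  z^2 + z - 12 = ((1/42)z + 2/21)(42z - 126) + (0)
Last nonzero remainder: 42z - 126. Dividing through by 42 gives the monic gcd z - 3.

z - 3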